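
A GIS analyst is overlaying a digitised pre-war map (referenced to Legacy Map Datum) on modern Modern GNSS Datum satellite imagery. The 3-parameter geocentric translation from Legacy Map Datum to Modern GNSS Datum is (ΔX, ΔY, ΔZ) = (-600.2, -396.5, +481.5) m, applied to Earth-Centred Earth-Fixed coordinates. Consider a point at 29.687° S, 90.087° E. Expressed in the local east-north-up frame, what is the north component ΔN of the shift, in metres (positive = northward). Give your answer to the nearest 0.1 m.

The local north axis is (−sin φ cos λ, −sin φ sin λ, cos φ), giving ΔN = 0.451 − 196.371 + 418.300 = 222.38 m.

ΔN = 222.4 m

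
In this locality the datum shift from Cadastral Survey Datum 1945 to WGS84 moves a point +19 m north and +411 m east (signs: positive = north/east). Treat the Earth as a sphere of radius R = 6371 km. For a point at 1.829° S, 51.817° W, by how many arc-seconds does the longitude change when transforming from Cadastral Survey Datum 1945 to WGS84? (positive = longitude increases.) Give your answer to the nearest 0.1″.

Δλ = 13.3″

At latitude -1.829°, cos φ = 0.999491.
One radian of longitude at latitude φ spans R cos φ, so Δλ = ΔE / (R cos φ) = 411.0 / (6371000 × 0.999491) = 6.4544e-05 rad = 13.313″.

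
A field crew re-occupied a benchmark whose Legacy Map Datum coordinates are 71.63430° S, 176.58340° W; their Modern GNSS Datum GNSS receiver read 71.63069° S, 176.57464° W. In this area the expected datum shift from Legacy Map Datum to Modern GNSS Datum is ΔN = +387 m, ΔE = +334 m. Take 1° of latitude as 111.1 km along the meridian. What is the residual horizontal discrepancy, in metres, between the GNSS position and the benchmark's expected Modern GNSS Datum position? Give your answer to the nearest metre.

31 m

Observed coordinate differences: Δφ = +0.00361°, Δλ = +0.00876°.
Converting to metres (1° lat = 111100 m, cos φ = 0.315081): observed ΔN = 401.1 m, observed ΔE = 306.6 m.
Subtracting the expected shift leaves a residual of 401.1 − (387) = 14.1 m north and 306.6 − (334) = -27.4 m east.
Residual distance = √(14.1² + (-27.4)²) = 30.8 m.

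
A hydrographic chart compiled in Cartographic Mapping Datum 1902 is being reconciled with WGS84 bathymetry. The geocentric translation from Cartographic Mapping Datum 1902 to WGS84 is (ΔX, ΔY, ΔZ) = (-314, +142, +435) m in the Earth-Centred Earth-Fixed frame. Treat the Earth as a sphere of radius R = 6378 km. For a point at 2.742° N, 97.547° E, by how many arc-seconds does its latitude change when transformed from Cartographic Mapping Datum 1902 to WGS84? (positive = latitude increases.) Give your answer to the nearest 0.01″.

sin φ = 0.047839, cos φ = 0.998855, sin λ = 0.991337, cos λ = -0.131339.
North component: ΔN = −sin φ cos λ·ΔX − sin φ sin λ·ΔY + cos φ·ΔZ = −(0.047839)(-0.131339)(-314) − (0.047839)(0.991337)(142) + (0.998855)(435) = 425.79 m.
1° of latitude spans πR/180 = 111317 m, so Δφ = 425.79 / 111317 × 3600 = 13.770″.

Δφ = 13.77″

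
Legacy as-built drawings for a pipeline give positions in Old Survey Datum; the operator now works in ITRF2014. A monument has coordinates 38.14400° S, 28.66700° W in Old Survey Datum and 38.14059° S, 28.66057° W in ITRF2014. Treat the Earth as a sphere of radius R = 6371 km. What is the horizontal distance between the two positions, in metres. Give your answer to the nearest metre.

Δφ = -38.14059° − -38.14400° = +0.00341°; Δλ = -28.66057° − -28.66700° = +0.00643°.
1° along a meridian = πR/180 = 111195 m.
ΔN = Δφ × 111195 = 379.2 m; ΔE = Δλ × 111195 × cos(-38.14400°) = +0.00643 × 111195 × 0.786461 = 562.3 m.
Distance = √(ΔE² + ΔN²) = √(562.3² + 379.2²) = 678.2 m.

678 m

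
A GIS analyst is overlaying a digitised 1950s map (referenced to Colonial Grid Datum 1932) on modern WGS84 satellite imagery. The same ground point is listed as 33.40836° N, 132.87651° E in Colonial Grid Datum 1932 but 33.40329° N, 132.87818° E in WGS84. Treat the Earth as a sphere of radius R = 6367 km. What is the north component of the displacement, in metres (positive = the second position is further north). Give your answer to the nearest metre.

ΔN = -563 m

Δφ = 33.40329° − 33.40836° = -0.00507°; Δλ = 132.87818° − 132.87651° = +0.00167°.
1° along a meridian = πR/180 = 111125 m.
ΔN = Δφ × 111125 = -563.4 m; ΔE = Δλ × 111125 × cos(33.40836°) = +0.00167 × 111125 × 0.834768 = 154.9 m.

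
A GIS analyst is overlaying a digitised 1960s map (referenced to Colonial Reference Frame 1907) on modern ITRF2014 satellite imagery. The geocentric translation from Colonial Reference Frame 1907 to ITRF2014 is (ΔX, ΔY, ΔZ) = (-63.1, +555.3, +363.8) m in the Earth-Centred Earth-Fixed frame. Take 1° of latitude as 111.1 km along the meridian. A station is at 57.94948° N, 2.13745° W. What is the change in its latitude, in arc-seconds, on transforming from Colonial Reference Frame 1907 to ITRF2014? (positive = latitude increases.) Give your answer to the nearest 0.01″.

sin φ = 0.847581, cos φ = 0.530667, sin λ = -0.037297, cos λ = 0.999304.
North component: ΔN = −sin φ cos λ·ΔX − sin φ sin λ·ΔY + cos φ·ΔZ = −(0.847581)(0.999304)(-63.1) − (0.847581)(-0.037297)(555.3) + (0.530667)(363.8) = 264.06 m.
1° of latitude spans 111100 m, so Δφ = 264.06 / 111100 × 3600 = 8.556″.

Δφ = 8.56″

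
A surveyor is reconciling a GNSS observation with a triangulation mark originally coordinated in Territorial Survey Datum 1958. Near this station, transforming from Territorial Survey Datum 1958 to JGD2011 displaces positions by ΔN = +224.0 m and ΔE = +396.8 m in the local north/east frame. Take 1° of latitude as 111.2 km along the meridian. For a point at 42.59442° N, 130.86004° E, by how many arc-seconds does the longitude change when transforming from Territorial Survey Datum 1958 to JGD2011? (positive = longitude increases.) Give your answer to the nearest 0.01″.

Δλ = 17.45″

At latitude 42.59442°, cos φ = 0.736163.
1° of longitude at this latitude = 111.2 × cos φ = 81.86 km, so Δλ = 396.8 / 81861.3 = 0.0048472° = 17.450″.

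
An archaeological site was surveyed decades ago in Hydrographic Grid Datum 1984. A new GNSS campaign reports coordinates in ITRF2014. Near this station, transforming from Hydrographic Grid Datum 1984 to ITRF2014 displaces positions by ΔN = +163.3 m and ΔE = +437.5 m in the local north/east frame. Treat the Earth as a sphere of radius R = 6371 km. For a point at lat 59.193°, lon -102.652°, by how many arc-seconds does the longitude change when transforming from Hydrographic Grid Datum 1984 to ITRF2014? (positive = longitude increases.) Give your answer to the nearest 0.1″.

At latitude 59.193°, cos φ = 0.512148.
One radian of longitude at latitude φ spans R cos φ, so Δλ = ΔE / (R cos φ) = 437.5 / (6371000 × 0.512148) = 1.3408e-04 rad = 27.657″.

Δλ = 27.7″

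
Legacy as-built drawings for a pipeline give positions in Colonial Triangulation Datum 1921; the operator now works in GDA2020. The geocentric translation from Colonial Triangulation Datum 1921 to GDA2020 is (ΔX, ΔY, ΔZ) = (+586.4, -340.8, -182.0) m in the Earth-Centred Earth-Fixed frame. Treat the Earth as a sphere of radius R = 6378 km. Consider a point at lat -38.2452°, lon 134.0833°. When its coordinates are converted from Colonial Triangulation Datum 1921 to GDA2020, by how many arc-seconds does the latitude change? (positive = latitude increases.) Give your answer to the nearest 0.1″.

Δφ = -17.7″

sin φ = -0.619028, cos φ = 0.785369, sin λ = 0.718329, cos λ = -0.695703.
North component: ΔN = −sin φ cos λ·ΔX − sin φ sin λ·ΔY + cos φ·ΔZ = −(-0.619028)(-0.695703)(586.4) − (-0.619028)(0.718329)(-340.8) + (0.785369)(-182.0) = -547.02 m.
1° of latitude spans πR/180 = 111317 m, so Δφ = -547.02 / 111317 × 3600 = -17.691″.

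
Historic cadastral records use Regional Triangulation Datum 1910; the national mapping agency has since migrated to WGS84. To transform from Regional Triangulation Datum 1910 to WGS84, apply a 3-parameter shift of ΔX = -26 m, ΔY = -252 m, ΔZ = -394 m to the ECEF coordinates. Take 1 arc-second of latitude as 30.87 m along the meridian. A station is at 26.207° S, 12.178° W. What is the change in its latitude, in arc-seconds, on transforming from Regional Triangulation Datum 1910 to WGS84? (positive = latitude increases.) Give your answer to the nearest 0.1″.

Δφ = -11.1″

sin φ = -0.441615, cos φ = 0.897204, sin λ = -0.210949, cos λ = 0.977497.
North component: ΔN = −sin φ cos λ·ΔX − sin φ sin λ·ΔY + cos φ·ΔZ = −(-0.441615)(0.977497)(-26) − (-0.441615)(-0.210949)(-252) + (0.897204)(-394) = -341.25 m.
1° of latitude spans 3600 × 30.87 = 111132 m, so Δφ = -341.25 / 111132 × 3600 = -11.054″.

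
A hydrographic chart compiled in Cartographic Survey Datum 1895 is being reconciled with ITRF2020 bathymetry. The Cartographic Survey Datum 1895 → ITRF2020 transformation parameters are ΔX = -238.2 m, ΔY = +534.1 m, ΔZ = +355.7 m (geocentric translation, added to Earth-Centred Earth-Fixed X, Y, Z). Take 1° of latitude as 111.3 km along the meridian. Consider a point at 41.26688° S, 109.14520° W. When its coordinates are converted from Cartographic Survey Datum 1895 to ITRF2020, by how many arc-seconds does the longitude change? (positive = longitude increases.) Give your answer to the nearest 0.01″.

Δλ = -17.22″

sin φ = -0.659567, cos φ = 0.751646, sin λ = -0.944690, cos λ = -0.327963.
East component: ΔE = −sin λ·ΔX + cos λ·ΔY = −(-0.944690)(-238.2) + (-0.327963)(534.1) = -400.19 m.
1° of latitude spans 111300 m; at latitude φ, 1° of longitude spans that × cos φ = 83658.1 m, so Δλ = -400.19 / 83658.1 × 3600 = -17.221″.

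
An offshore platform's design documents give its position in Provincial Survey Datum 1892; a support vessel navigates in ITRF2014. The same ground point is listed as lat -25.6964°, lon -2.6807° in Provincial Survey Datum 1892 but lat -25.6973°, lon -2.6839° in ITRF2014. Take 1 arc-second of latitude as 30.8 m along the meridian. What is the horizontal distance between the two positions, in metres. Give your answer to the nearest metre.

335 m

Δφ = -25.6973° − -25.6964° = -0.0009°; Δλ = -2.6839° − -2.6807° = -0.0032°.
1° of latitude = 3600 × 30.80 = 110880 m.
ΔN = Δφ × 110880 = -99.8 m; ΔE = Δλ × 110880 × cos(-25.6964°) = -0.0032 × 110880 × 0.901104 = -319.7 m.
Distance = √(ΔE² + ΔN²) = √((-319.7)² + (-99.8)²) = 334.9 m.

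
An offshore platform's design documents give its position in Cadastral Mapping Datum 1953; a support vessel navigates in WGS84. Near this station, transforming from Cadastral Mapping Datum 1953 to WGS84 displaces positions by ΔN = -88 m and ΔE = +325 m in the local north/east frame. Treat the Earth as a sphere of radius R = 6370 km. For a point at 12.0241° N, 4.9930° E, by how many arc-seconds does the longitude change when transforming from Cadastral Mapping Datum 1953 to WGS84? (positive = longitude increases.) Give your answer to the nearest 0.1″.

At latitude 12.0241°, cos φ = 0.978060.
One radian of longitude at latitude φ spans R cos φ, so Δλ = ΔE / (R cos φ) = 325.0 / (6370000 × 0.978060) = 5.2165e-05 rad = 10.760″.

Δλ = 10.8″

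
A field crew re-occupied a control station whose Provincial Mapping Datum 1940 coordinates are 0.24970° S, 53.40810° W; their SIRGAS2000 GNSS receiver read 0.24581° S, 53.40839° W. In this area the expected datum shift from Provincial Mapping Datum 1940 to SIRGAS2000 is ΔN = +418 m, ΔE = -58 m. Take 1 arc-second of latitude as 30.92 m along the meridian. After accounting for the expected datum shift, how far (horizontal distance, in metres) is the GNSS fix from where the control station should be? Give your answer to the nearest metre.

30 m

Observed coordinate differences: Δφ = +0.00389°, Δλ = -0.00029°.
Converting to metres (1° lat = 111312 m, cos φ = 0.999991): observed ΔN = 433.0 m, observed ΔE = -32.3 m.
Subtracting the expected shift leaves a residual of 433.0 − (418) = 15.0 m north and -32.3 − (-58) = 25.7 m east.
Residual distance = √(15.0² + 25.7²) = 29.8 m.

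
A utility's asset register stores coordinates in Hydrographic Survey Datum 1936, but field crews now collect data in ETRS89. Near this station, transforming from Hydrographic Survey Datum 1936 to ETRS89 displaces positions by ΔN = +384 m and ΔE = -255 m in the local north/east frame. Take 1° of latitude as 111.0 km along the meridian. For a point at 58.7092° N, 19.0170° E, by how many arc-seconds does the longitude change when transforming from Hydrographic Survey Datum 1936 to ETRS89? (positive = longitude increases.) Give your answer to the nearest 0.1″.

Δλ = -15.9″

At latitude 58.7092°, cos φ = 0.519382.
1° of longitude at this latitude = 111.0 × cos φ = 57.65 km, so Δλ = -255.0 / 57651.4 = -0.0044231° = -15.923″.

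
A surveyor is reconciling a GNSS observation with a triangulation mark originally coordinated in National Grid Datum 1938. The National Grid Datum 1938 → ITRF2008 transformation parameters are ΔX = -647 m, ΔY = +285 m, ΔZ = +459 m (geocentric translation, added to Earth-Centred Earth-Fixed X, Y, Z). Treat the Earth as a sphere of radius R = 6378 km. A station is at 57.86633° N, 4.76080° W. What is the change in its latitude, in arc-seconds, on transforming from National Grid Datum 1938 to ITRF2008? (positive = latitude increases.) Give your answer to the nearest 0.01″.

Δφ = 26.20″

sin φ = 0.846809, cos φ = 0.531896, sin λ = -0.082996, cos λ = 0.996550.
North component: ΔN = −sin φ cos λ·ΔX − sin φ sin λ·ΔY + cos φ·ΔZ = −(0.846809)(0.996550)(-647) − (0.846809)(-0.082996)(285) + (0.531896)(459) = 810.17 m.
1° of latitude spans πR/180 = 111317 m, so Δφ = 810.17 / 111317 × 3600 = 26.201″.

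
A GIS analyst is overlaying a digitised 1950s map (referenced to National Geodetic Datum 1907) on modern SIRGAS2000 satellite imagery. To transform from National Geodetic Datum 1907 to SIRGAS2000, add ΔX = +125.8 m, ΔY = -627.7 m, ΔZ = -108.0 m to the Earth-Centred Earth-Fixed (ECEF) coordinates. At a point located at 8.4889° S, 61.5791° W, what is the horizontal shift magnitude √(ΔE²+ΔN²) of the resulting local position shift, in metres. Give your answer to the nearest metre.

The local east axis at (φ, λ) is (−sin λ, cos λ, 0), so ΔE = −sin(-61.5791°)·125.8 + cos(-61.5791°)·(-627.7) = -188.11 m.
The local north axis is (−sin φ cos λ, −sin φ sin λ, cos φ), giving ΔN = 8.838 + 81.492 − 106.817 = -16.49 m.
Horizontal magnitude = √(ΔE² + ΔN²) = √((-188.11)² + (-16.49)²) = 188.83 m.

189 m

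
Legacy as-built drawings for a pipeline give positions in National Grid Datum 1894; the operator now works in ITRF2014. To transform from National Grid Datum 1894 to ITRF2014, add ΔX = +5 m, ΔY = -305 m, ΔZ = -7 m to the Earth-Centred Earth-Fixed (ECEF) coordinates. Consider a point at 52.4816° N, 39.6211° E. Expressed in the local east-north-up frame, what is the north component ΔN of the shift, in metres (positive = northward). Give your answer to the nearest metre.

ΔN = 147 m

The local north axis is (−sin φ cos λ, −sin φ sin λ, cos φ), giving ΔN = -3.055 + 154.270 − 4.263 = 146.95 m.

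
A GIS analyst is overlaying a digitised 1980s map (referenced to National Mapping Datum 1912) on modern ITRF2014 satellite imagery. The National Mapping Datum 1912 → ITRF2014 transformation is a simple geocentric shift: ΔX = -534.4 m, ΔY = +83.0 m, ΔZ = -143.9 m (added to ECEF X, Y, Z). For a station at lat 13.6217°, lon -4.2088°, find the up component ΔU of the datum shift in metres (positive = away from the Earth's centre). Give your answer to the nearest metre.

ΔU = -558 m

At φ = 13.6217°, λ = -4.2088°: sin φ = 0.235510, cos φ = 0.971872, sin λ = -0.073391, cos λ = 0.997303.
ΔU = cos φ cos λ·ΔX + cos φ sin λ·ΔY + sin φ·ΔZ = (0.971872)(0.997303)(-534.4) + (0.971872)(-0.073391)(83.0) + (0.235510)(-143.9) = -557.78 m.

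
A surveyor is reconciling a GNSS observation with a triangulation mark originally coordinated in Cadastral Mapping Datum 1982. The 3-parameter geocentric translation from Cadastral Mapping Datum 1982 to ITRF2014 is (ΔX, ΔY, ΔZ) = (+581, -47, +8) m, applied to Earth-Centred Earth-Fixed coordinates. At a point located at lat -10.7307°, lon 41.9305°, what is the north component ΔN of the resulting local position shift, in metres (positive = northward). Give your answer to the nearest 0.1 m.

The local north axis is (−sin φ cos λ, −sin φ sin λ, cos φ), giving ΔN = 80.480 − 5.848 + 7.860 = 82.49 m.

ΔN = 82.5 m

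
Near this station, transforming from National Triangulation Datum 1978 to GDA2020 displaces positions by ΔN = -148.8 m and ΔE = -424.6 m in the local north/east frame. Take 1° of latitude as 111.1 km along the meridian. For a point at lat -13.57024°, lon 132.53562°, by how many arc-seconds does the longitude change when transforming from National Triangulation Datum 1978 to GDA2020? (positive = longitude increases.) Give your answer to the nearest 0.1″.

At latitude -13.57024°, cos φ = 0.972083.
1° of longitude at this latitude = 111.1 × cos φ = 108.00 km, so Δλ = -424.6 / 107998.4 = -0.0039315° = -14.154″.

Δλ = -14.2″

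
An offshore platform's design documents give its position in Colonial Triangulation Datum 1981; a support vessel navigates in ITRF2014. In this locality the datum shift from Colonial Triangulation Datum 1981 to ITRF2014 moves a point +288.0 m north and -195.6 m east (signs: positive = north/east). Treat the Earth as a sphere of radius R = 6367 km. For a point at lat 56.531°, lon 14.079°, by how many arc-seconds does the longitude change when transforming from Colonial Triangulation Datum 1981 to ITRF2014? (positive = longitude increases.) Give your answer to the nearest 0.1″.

Δλ = -11.5″

At latitude 56.531°, cos φ = 0.551486.
One radian of longitude at latitude φ spans R cos φ, so Δλ = ΔE / (R cos φ) = -195.6 / (6367000 × 0.551486) = -5.5706e-05 rad = -11.490″.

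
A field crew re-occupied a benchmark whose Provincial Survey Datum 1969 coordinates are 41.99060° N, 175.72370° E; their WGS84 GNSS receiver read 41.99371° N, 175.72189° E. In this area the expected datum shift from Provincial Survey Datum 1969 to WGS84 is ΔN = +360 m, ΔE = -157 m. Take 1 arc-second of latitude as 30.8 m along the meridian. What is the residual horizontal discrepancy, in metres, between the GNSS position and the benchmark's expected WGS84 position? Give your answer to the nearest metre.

Observed coordinate differences: Δφ = +0.00311°, Δλ = -0.00181°.
Converting to metres (1° lat = 110880 m, cos φ = 0.743255): observed ΔN = 344.8 m, observed ΔE = -149.2 m.
Subtracting the expected shift leaves a residual of 344.8 − (360) = -15.2 m north and -149.2 − (-157) = 7.8 m east.
Residual distance = √((-15.2)² + 7.8²) = 17.1 m.

17 m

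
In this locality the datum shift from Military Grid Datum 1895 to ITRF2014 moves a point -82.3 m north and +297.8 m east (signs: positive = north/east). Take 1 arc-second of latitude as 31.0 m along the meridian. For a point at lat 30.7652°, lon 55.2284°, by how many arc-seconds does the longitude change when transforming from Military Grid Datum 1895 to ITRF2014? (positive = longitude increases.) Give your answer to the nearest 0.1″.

At latitude 30.7652°, cos φ = 0.859271.
1″ of longitude at this latitude = 31.00 × cos φ = 26.6374 m, so Δλ = 297.8 / 26.6374 = 11.180″.

Δλ = 11.2″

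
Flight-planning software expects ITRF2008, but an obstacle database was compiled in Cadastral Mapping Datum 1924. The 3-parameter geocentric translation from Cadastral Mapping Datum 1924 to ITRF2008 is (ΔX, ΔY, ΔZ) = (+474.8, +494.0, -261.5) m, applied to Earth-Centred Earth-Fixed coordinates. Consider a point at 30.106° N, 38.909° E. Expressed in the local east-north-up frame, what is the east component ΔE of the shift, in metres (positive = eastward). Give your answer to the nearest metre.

ΔE = 86 m

The local east axis at (φ, λ) is (−sin λ, cos λ, 0), so ΔE = −sin(38.909°)·474.8 + cos(38.909°)·494.0 = 86.19 m.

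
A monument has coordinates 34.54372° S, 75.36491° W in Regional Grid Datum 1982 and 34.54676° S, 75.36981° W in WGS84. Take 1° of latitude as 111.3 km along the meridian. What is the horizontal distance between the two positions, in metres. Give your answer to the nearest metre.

562 m

Δφ = -34.54676° − -34.54372° = -0.00304°; Δλ = -75.36981° − -75.36491° = -0.00490°.
ΔN = Δφ × 111300 = -338.4 m; ΔE = Δλ × 111300 × cos(-34.54372°) = -0.00490 × 111300 × 0.823694 = -449.2 m.
Distance = √(ΔE² + ΔN²) = √((-449.2)² + (-338.4)²) = 562.4 m.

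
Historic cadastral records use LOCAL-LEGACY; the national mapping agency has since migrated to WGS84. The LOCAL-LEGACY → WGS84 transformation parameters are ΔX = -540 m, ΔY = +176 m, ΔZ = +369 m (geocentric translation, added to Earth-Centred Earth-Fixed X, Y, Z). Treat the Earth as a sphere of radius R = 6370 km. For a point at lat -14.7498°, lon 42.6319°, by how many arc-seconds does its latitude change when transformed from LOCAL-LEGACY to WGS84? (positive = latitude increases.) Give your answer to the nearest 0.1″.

sin φ = -0.254599, cos φ = 0.967047, sin λ = 0.677286, cos λ = 0.735720.
North component: ΔN = −sin φ cos λ·ΔX − sin φ sin λ·ΔY + cos φ·ΔZ = −(-0.254599)(0.735720)(-540) − (-0.254599)(0.677286)(176) + (0.967047)(369) = 286.04 m.
1° of latitude spans πR/180 = 111177 m, so Δφ = 286.04 / 111177 × 3600 = 9.262″.

Δφ = 9.3″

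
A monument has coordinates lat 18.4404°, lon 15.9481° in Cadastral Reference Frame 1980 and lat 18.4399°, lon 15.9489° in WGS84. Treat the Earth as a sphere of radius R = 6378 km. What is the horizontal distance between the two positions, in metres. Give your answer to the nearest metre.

Δφ = 18.4399° − 18.4404° = -0.0005°; Δλ = 15.9489° − 15.9481° = +0.0008°.
1° along a meridian = πR/180 = 111317 m.
ΔN = Δφ × 111317 = -55.7 m; ΔE = Δλ × 111317 × cos(18.4404°) = +0.0008 × 111317 × 0.948653 = 84.5 m.
Distance = √(ΔE² + ΔN²) = √(84.5² + (-55.7)²) = 101.2 m.

101 m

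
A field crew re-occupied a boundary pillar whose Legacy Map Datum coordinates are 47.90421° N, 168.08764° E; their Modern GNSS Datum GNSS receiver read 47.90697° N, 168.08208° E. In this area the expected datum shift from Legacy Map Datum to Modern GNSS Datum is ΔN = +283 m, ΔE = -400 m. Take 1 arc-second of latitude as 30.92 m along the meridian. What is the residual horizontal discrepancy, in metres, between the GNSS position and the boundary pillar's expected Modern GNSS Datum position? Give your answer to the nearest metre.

Observed coordinate differences: Δφ = +0.00276°, Δλ = -0.00556°.
Converting to metres (1° lat = 111312 m, cos φ = 0.670372): observed ΔN = 307.2 m, observed ΔE = -414.9 m.
Subtracting the expected shift leaves a residual of 307.2 − (283) = 24.2 m north and -414.9 − (-400) = -14.9 m east.
Residual distance = √(24.2² + (-14.9)²) = 28.4 m.

28 m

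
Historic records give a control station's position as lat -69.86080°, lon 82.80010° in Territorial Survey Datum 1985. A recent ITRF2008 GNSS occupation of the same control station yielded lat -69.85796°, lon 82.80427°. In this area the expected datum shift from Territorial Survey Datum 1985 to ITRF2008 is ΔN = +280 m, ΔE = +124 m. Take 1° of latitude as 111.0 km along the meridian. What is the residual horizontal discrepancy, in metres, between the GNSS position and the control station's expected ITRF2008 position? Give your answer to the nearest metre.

Observed coordinate differences: Δφ = +0.00284°, Δλ = +0.00417°.
Converting to metres (1° lat = 111000 m, cos φ = 0.344302): observed ΔN = 315.2 m, observed ΔE = 159.4 m.
Subtracting the expected shift leaves a residual of 315.2 − (280) = 35.2 m north and 159.4 − (124) = 35.4 m east.
Residual distance = √(35.2² + 35.4²) = 49.9 m.

50 m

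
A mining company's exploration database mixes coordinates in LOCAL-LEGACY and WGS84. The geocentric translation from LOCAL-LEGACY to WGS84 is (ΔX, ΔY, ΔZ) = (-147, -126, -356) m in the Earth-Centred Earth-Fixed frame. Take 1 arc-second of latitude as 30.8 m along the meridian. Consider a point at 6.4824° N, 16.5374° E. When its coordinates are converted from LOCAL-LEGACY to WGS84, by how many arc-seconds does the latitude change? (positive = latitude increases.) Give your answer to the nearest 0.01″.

Δφ = -10.84″

sin φ = 0.112898, cos φ = 0.993607, sin λ = 0.284641, cos λ = 0.958634.
North component: ΔN = −sin φ cos λ·ΔX − sin φ sin λ·ΔY + cos φ·ΔZ = −(0.112898)(0.958634)(-147) − (0.112898)(0.284641)(-126) + (0.993607)(-356) = -333.77 m.
1° of latitude spans 3600 × 30.80 = 110880 m, so Δφ = -333.77 / 110880 × 3600 = -10.837″.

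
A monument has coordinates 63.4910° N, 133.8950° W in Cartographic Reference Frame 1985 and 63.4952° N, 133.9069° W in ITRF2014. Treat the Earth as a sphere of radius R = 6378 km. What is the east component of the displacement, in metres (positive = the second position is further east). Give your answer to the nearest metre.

Δφ = 63.4952° − 63.4910° = +0.0042°; Δλ = -133.9069° − -133.8950° = -0.0119°.
1° along a meridian = πR/180 = 111317 m.
ΔN = Δφ × 111317 = 467.5 m; ΔE = Δλ × 111317 × cos(63.4910°) = -0.0119 × 111317 × 0.446338 = -591.3 m.

ΔE = -591 m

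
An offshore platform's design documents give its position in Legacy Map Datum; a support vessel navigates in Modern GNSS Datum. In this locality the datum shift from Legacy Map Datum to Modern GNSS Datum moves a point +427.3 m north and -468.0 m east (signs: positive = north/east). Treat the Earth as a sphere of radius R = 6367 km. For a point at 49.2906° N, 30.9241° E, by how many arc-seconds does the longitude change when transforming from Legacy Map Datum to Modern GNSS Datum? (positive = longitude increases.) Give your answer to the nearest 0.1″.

Δλ = -23.2″

At latitude 49.2906°, cos φ = 0.652223.
One radian of longitude at latitude φ spans R cos φ, so Δλ = ΔE / (R cos φ) = -468.0 / (6367000 × 0.652223) = -1.1270e-04 rad = -23.246″.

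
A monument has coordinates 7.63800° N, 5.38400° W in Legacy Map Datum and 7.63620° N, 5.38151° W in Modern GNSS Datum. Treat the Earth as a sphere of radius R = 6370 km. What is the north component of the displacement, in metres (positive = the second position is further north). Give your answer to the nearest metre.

ΔN = -200 m

Δφ = 7.63620° − 7.63800° = -0.00180°; Δλ = -5.38151° − -5.38400° = +0.00249°.
1° along a meridian = πR/180 = 111177 m.
ΔN = Δφ × 111177 = -200.1 m; ΔE = Δλ × 111177 × cos(7.63800°) = +0.00249 × 111177 × 0.991128 = 274.4 m.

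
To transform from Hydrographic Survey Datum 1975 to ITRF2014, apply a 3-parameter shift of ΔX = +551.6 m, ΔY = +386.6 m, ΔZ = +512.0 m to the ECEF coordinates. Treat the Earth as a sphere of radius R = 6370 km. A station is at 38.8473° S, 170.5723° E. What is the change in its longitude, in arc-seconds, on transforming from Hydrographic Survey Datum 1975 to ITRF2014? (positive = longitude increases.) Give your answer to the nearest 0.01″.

sin φ = -0.627247, cos φ = 0.778820, sin λ = 0.163803, cos λ = -0.986493.
East component: ΔE = −sin λ·ΔX + cos λ·ΔY = −(0.163803)(551.6) + (-0.986493)(386.6) = -471.73 m.
1° of latitude spans πR/180 = 111177 m; at latitude φ, 1° of longitude spans that × cos φ = 86587.3 m, so Δλ = -471.73 / 86587.3 × 3600 = -19.613″.

Δλ = -19.61″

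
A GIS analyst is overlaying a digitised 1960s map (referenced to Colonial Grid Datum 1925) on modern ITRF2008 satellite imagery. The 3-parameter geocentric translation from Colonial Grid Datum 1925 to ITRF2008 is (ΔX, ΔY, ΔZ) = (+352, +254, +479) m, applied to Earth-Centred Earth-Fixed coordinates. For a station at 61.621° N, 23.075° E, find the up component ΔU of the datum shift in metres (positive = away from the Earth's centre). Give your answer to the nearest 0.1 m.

ΔU = 622.7 m

The local up (radial) axis is (cos φ cos λ, cos φ sin λ, sin φ), giving ΔU = 153.920 + 47.317 + 421.435 = 622.67 m.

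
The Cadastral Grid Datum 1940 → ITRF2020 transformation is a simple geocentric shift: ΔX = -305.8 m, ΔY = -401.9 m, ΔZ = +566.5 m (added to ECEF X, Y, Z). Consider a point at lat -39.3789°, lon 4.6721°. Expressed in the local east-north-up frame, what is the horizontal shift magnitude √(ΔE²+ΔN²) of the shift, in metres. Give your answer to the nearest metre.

The local east axis at (φ, λ) is (−sin λ, cos λ, 0), so ΔE = −sin(4.6721°)·(-305.8) + cos(4.6721°)·(-401.9) = -375.66 m.
The local north axis is (−sin φ cos λ, −sin φ sin λ, cos φ), giving ΔN = -193.369 − 20.769 + 437.886 = 223.75 m.
Horizontal magnitude = √(ΔE² + ΔN²) = √((-375.66)² + 223.75²) = 437.24 m.

437 m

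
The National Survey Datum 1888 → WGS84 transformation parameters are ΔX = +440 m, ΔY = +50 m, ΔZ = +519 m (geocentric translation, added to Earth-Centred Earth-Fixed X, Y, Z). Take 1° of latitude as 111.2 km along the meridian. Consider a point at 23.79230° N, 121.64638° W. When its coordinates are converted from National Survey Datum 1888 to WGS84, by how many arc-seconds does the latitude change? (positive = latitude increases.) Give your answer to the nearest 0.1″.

Δφ = 18.9″

sin φ = 0.403422, cos φ = 0.915014, sin λ = -0.851302, cos λ = -0.524675.
North component: ΔN = −sin φ cos λ·ΔX − sin φ sin λ·ΔY + cos φ·ΔZ = −(0.403422)(-0.524675)(440) − (0.403422)(-0.851302)(50) + (0.915014)(519) = 585.20 m.
1° of latitude spans 111200 m, so Δφ = 585.20 / 111200 × 3600 = 18.945″.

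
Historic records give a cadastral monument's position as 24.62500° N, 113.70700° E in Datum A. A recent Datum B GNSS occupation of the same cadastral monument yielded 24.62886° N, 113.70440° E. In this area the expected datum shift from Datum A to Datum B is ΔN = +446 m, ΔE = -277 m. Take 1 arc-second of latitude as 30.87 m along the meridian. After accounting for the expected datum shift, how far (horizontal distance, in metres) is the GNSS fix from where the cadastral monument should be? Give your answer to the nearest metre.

Observed coordinate differences: Δφ = +0.00386°, Δλ = -0.00260°.
Converting to metres (1° lat = 111132 m, cos φ = 0.909054): observed ΔN = 429.0 m, observed ΔE = -262.7 m.
Subtracting the expected shift leaves a residual of 429.0 − (446) = -17.0 m north and -262.7 − (-277) = 14.3 m east.
Residual distance = √((-17.0)² + 14.3²) = 22.3 m.

22 m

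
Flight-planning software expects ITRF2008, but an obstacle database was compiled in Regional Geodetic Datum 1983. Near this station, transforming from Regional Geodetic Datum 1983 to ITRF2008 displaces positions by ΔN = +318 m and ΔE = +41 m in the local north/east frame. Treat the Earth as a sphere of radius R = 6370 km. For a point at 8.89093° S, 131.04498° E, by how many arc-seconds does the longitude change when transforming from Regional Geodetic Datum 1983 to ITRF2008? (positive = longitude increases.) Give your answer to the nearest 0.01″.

Δλ = 1.34″

At latitude -8.89093°, cos φ = 0.987984.
One radian of longitude at latitude φ spans R cos φ, so Δλ = ΔE / (R cos φ) = 41.0 / (6370000 × 0.987984) = 6.5147e-06 rad = 1.344″.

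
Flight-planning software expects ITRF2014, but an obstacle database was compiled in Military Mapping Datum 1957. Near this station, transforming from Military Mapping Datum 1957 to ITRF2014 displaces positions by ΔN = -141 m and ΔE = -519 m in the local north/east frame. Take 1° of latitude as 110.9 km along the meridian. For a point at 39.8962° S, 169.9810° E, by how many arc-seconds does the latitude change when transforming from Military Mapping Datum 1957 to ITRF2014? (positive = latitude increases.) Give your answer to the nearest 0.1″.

Δφ = -4.6″

1° of latitude = 110.9 km, so Δφ = -141.0 / 110900 = -0.0012714° = -4.577″.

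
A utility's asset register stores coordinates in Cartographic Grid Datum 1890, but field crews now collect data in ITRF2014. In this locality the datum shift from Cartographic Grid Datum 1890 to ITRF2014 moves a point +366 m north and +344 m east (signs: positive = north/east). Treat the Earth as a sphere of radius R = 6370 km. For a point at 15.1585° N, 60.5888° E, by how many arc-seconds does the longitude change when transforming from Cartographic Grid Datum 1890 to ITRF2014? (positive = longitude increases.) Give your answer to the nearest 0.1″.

Δλ = 11.5″

At latitude 15.1585°, cos φ = 0.965206.
One radian of longitude at latitude φ spans R cos φ, so Δλ = ΔE / (R cos φ) = 344.0 / (6370000 × 0.965206) = 5.5950e-05 rad = 11.540″.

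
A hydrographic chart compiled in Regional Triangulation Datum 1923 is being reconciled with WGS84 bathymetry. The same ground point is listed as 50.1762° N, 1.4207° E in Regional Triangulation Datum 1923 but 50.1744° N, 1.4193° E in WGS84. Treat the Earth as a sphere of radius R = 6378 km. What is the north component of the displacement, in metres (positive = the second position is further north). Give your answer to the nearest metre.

ΔN = -200 m

Δφ = 50.1744° − 50.1762° = -0.0018°; Δλ = 1.4193° − 1.4207° = -0.0014°.
1° along a meridian = πR/180 = 111317 m.
ΔN = Δφ × 111317 = -200.4 m; ΔE = Δλ × 111317 × cos(50.1762°) = -0.0014 × 111317 × 0.640429 = -99.8 m.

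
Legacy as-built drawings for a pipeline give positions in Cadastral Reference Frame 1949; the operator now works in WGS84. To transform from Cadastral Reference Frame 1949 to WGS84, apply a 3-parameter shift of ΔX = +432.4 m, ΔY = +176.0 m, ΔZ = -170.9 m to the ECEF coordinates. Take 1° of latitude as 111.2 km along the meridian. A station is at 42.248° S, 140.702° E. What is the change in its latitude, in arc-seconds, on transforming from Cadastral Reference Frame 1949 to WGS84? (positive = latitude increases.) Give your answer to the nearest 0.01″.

Δφ = -8.95″

sin φ = -0.672341, cos φ = 0.740242, sin λ = 0.633354, cos λ = -0.773862.
North component: ΔN = −sin φ cos λ·ΔX − sin φ sin λ·ΔY + cos φ·ΔZ = −(-0.672341)(-0.773862)(432.4) − (-0.672341)(0.633354)(176.0) + (0.740242)(-170.9) = -276.54 m.
1° of latitude spans 111200 m, so Δφ = -276.54 / 111200 × 3600 = -8.953″.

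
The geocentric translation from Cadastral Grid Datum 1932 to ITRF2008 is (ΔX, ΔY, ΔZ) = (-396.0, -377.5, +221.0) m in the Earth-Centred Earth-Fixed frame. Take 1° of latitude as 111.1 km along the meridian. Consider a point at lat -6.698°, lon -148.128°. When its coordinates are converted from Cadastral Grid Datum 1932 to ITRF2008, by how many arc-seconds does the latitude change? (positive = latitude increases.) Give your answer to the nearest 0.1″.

Δφ = 9.1″

sin φ = -0.116636, cos φ = 0.993175, sin λ = -0.528023, cos λ = -0.849230.
North component: ΔN = −sin φ cos λ·ΔX − sin φ sin λ·ΔY + cos φ·ΔZ = −(-0.116636)(-0.849230)(-396.0) − (-0.116636)(-0.528023)(-377.5) + (0.993175)(221.0) = 281.96 m.
1° of latitude spans 111100 m, so Δφ = 281.96 / 111100 × 3600 = 9.137″.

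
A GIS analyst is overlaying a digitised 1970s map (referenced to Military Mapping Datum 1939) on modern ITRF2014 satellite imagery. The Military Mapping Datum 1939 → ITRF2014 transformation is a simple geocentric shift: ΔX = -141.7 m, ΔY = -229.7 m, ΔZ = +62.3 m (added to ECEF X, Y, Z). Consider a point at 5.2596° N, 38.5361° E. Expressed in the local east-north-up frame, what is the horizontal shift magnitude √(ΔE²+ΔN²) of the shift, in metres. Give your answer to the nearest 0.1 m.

At φ = 5.2596°, λ = 38.5361°: sin φ = 0.091668, cos φ = 0.995790, sin λ = 0.623008, cos λ = 0.782216.
ΔE = −sin λ·ΔX + cos λ·ΔY = −(0.623008)·(-141.7) + (0.782216)·(-229.7) = -91.39 m.
ΔN = −sin φ cos λ·ΔX − sin φ sin λ·ΔY + cos φ·ΔZ = −(0.091668)(0.782216)(-141.7) − (0.091668)(0.623008)(-229.7) + (0.995790)(62.3) = 85.32 m.
Horizontal magnitude = √(ΔE² + ΔN²) = √((-91.39)² + 85.32²) = 125.03 m.

125.0 m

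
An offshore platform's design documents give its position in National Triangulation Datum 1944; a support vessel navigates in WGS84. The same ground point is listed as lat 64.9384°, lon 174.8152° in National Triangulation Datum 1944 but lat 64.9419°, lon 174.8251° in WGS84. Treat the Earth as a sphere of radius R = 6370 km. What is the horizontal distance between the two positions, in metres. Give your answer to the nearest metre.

607 m

Δφ = 64.9419° − 64.9384° = +0.0035°; Δλ = 174.8251° − 174.8152° = +0.0099°.
1° along a meridian = πR/180 = 111177 m.
ΔN = Δφ × 111177 = 389.1 m; ΔE = Δλ × 111177 × cos(64.9384°) = +0.0099 × 111177 × 0.423592 = 466.2 m.
Distance = √(ΔE² + ΔN²) = √(466.2² + 389.1²) = 607.3 m.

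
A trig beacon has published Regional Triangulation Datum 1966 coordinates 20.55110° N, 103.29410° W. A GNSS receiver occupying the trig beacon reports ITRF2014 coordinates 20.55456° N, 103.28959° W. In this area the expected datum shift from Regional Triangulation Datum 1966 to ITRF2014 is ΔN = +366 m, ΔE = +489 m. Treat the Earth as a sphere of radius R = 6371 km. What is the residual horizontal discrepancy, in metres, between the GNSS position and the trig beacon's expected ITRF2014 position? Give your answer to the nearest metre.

Observed coordinate differences: Δφ = +0.00346°, Δλ = +0.00451°.
Converting to metres (1° lat = 111195 m, cos φ = 0.936359): observed ΔN = 384.7 m, observed ΔE = 469.6 m.
Subtracting the expected shift leaves a residual of 384.7 − (366) = 18.7 m north and 469.6 − (489) = -19.4 m east.
Residual distance = √(18.7² + (-19.4)²) = 27.0 m.

27 m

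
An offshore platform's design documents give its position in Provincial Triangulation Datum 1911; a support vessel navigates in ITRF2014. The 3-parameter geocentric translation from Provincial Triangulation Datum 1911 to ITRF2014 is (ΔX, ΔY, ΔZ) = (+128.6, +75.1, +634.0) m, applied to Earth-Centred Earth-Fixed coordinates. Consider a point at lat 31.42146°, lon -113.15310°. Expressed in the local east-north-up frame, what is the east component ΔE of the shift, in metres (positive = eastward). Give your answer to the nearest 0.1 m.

At φ = 31.42146°, λ = -113.15310°: sin φ = 0.521329, cos φ = 0.853356, sin λ = -0.919457, cos λ = -0.393189.
ΔE = −sin λ·ΔX + cos λ·ΔY = −(-0.919457)·(128.6) + (-0.393189)·(75.1) = 88.71 m.

ΔE = 88.7 m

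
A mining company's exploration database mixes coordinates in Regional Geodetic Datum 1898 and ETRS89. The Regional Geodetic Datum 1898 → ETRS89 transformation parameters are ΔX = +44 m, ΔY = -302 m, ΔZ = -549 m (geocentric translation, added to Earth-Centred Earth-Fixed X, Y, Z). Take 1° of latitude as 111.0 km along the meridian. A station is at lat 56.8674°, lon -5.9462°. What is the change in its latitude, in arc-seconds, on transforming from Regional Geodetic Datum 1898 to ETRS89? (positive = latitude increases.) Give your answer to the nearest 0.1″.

sin φ = 0.837408, cos φ = 0.546579, sin λ = -0.103595, cos λ = 0.994620.
North component: ΔN = −sin φ cos λ·ΔX − sin φ sin λ·ΔY + cos φ·ΔZ = −(0.837408)(0.994620)(44) − (0.837408)(-0.103595)(-302) + (0.546579)(-549) = -362.92 m.
1° of latitude spans 111000 m, so Δφ = -362.92 / 111000 × 3600 = -11.770″.

Δφ = -11.8″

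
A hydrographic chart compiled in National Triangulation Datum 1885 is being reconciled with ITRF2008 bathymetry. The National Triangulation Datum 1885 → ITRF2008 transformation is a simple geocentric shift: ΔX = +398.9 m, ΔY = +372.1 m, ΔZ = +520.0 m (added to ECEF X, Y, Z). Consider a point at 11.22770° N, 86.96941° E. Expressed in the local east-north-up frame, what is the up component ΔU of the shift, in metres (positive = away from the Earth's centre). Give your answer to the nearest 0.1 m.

The local up (radial) axis is (cos φ cos λ, cos φ sin λ, sin φ), giving ΔU = 20.686 + 364.468 + 101.248 = 486.40 m.

ΔU = 486.4 m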